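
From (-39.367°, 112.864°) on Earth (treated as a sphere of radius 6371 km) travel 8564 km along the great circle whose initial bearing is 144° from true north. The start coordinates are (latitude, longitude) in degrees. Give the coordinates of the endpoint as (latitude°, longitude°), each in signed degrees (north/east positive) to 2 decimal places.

-48.76°, -127.46°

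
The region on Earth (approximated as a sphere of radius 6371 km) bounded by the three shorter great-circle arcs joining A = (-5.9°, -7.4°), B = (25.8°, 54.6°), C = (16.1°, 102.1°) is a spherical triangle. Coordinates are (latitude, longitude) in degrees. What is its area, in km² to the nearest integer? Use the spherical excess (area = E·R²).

11094488 km²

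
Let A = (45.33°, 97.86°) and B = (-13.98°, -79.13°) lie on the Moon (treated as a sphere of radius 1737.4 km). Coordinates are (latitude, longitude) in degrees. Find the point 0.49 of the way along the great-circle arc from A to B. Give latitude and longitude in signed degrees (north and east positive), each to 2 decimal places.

Central angle δ = 2.5926 rad. Interpolating on the sphere with fraction f = 0.49:
P = [sin((1−f)δ)·A + sin(fδ)·B] / sin δ = 1.8575·A + 1.8306·B in Cartesian coordinates,
giving P = (0.1564, -0.4509, 0.8788), i.e. latitude 61.49°, longitude -70.87°.

61.49°, -70.87°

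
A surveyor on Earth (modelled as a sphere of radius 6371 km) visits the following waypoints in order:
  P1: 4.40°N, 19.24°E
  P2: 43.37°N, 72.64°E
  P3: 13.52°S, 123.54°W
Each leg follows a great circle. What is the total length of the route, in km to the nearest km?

23136 km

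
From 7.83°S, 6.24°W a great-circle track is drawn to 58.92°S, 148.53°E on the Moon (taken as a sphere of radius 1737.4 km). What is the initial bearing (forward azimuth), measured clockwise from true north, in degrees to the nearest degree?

With φ₁ = -0.1367, φ₂ = -1.0283, Δλ = 2.7012 rad, the forward-azimuth formula gives
θ = atan2( sin Δλ cos φ₂ , cos φ₁ sin φ₂ − sin φ₁ cos φ₂ cos Δλ ) = atan2(0.2200, -0.9121) = 166.44°.
So the initial bearing is 166°.

166°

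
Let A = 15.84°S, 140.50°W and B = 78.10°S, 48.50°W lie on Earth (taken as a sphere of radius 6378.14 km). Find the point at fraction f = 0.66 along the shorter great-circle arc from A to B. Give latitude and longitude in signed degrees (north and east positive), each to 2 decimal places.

The central angle between A and B is δ = 1.3076 rad.
With f = 0.66, the slerp weights are sin((1−f)δ)/sin δ = 0.4454 and sin(fδ)/sin δ = 0.7869.
Weighted sum of the unit vectors: (0.4454)·(-0.7423,-0.6119,-0.2730) + (0.7869)·(0.1366,-0.1544,-0.9785) = (-0.2231, -0.3941, -0.8916).
Converting back: φ = atan2(z, √(x²+y²)) = -63.07°, λ = atan2(y, x) = -119.52°.

-63.07°, -119.52°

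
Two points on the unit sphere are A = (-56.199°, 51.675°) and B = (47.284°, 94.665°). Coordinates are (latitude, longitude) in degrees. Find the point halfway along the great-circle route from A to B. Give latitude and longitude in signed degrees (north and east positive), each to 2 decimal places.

Central angle δ = 1.9119 rad. Interpolating on the sphere with fraction f = 0.5:
P = [sin((1−f)δ)·A + sin(fδ)·B] / sin δ = 0.8668·A + 0.8668·B in Cartesian coordinates,
giving P = (0.2512, 0.9643, -0.0834), i.e. latitude -4.79°, longitude 75.40°.

-4.79°, 75.40°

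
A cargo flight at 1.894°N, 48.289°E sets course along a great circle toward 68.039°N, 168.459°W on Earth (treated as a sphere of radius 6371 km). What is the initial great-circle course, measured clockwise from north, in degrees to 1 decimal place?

Δλ = 143.252° = 2.5002 rad.
y = sin Δλ · cos φ₂ = (0.5983)(0.3740) = 0.2237
x = cos φ₁ sin φ₂ − sin φ₁ cos φ₂ cos Δλ = (0.9995)(0.9274) − (0.0331)(0.3740)(-0.8013) = 0.9368
θ = atan2(y, x) = 13.43°, so the bearing is 13.4°.

13.4°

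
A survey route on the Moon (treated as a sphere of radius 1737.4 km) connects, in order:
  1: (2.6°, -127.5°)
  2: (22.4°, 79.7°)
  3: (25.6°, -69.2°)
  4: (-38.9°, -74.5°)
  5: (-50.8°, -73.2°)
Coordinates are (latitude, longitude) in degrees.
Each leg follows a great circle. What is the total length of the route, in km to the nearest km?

10415 km

Leg 1→2: central angle 2.5051 rad, distance 4352.3 km.
Leg 2→3: central angle 2.1523 rad, distance 3739.4 km.
Leg 3→4: central angle 1.1291 rad, distance 1961.6 km.
Leg 4→5: central angle 0.2083 rad, distance 361.9 km.
Total: 4352.3 + 3739.4 + 1961.6 + 361.9 ≈ 10415 km.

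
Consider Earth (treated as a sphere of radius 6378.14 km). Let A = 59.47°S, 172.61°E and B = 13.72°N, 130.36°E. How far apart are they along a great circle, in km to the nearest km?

Let φ₁ = -1.0379 rad, φ₂ = 0.2395 rad, and Δλ = -0.7374 rad.
Haversine: a = sin²(Δφ/2) + cos φ₁ cos φ₂ sin²(Δλ/2) = 0.3554 + (0.5080)(0.9715)(0.1299) = 0.41950.
Central angle c = 2·arcsin(√a) = 1.40909 rad.
Distance = R·c = 6378.14 × 1.4091 ≈ 8987 km.

8987 km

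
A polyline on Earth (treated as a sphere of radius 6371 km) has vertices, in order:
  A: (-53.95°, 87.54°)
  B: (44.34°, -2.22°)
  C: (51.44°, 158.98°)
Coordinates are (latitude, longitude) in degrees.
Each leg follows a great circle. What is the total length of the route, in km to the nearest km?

23032 km

Leg A→B: central angle 2.1692 rad, distance 13819.9 km.
Leg B→C: central angle 1.4460 rad, distance 9212.3 km.
Total: 13819.9 + 9212.3 ≈ 23032 km.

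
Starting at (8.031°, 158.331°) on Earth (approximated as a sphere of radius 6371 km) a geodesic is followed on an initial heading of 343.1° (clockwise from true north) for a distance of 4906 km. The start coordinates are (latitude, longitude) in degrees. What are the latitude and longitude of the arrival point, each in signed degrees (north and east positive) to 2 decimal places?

Angular distance δ = d/R = 4906/6371 = 0.77005 rad; initial bearing θ = 5.9882 rad.
sin φ₂ = sin φ₁ cos δ + cos φ₁ sin δ cos θ = (0.1397)(0.7179) + (0.9902)(0.6962)(0.9568) = 0.7599, so φ₂ = 49.45°.
Δλ = atan2(sin θ sin δ cos φ₁, cos δ − sin φ₁ sin φ₂) = atan2(-0.2004, 0.6117) = -18.138°.
λ₂ = 158.331° − 18.138° = 140.19°.

49.45°, 140.19°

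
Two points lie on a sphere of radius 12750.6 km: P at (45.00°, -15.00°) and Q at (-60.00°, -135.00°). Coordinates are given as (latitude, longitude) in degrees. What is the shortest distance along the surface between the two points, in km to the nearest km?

Let φ₁ = 0.7854 rad, φ₂ = -1.0472 rad, and Δλ = -2.0944 rad.
cos c = sin φ₁ sin φ₂ + cos φ₁ cos φ₂ cos Δλ = (0.7071)(-0.8660) + (0.7071)(0.5000)(-0.5000) = -0.78915,
so c = arccos(-0.78915) = 2.48022 rad.
Distance = R·c = 12750.6 × 2.4802 ≈ 31624 km.

31624 km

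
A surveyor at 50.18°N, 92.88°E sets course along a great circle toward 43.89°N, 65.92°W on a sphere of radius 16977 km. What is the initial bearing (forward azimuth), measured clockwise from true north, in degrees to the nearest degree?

With φ₁ = 0.8758, φ₂ = 0.7660, Δλ = -2.7716 rad, the forward-azimuth formula gives
θ = atan2( sin Δλ cos φ₂ , cos φ₁ sin φ₂ − sin φ₁ cos φ₂ cos Δλ ) = atan2(-0.2606, 0.9600) = -15.19°.
Adding 360° brings this into [0°, 360°): 345°.

345°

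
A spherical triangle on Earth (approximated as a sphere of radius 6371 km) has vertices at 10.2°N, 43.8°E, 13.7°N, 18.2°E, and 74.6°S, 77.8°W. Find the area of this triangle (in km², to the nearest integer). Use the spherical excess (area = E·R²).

23838976 km²

Side lengths (central angles): a = 1.8290, b = 1.8835, c = 0.4411 rad; semiperimeter s = 2.0768.
By l'Huilier's theorem, tan(E/4) = √[tan(s/2) tan((s−a)/2) tan((s−b)/2) tan((s−c)/2)], giving spherical excess E = 0.5873 rad.
Area = E·R² = 0.5873 × (6371)² ≈ 23838976 km².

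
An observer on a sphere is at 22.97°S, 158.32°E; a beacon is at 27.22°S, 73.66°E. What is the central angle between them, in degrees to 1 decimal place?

75.2°

In radians: φ₁ = -0.4009, φ₂ = -0.4751, Δλ = -84.660° = -1.4776 rad.
Haversine: a = sin²(Δφ/2) + cos φ₁ cos φ₂ sin²(Δλ/2) = 0.0014 + (0.9207)(0.8893)(0.4535) = 0.37265.
Central angle c = 2·arcsin(√a) = 1.31326 rad.
So the angular separation is 75.2°.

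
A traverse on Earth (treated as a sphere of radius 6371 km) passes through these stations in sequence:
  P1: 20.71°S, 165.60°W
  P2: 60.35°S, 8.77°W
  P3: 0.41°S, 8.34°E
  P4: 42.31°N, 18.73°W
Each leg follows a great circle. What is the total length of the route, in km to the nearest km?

23055 km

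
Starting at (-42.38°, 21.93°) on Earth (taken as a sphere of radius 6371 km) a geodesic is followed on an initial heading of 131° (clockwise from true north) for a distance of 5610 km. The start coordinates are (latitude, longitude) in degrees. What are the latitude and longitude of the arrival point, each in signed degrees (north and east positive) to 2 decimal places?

Angular distance δ = d/R = 5610/6371 = 0.88055 rad; initial bearing θ = 2.2864 rad.
sin φ₂ = sin φ₁ cos δ + cos φ₁ sin δ cos θ = (-0.6740)(0.6367) + (0.7387)(0.7711)(-0.6561) = -0.8029, so φ₂ = -53.41°.
Δλ = atan2(sin θ sin δ cos φ₁, cos δ − sin φ₁ sin φ₂) = atan2(0.4299, 0.0956) = 77.468°.
λ₂ = 21.930° + 77.468° = 99.40°.

-53.41°, 99.40°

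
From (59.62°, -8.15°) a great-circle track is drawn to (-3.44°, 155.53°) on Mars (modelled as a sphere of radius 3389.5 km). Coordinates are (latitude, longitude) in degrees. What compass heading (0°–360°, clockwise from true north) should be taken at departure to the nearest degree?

19°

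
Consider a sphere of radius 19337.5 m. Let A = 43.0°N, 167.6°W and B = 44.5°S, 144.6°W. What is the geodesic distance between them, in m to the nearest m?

30334 m

With latitudes φ₁ = 43.000°, φ₂ = -44.500° and longitude difference Δλ = 23.000°:
cos c = sin φ₁ sin φ₂ + cos φ₁ cos φ₂ cos Δλ = (0.6820)(-0.7009) + (0.7314)(0.7133)(0.9205) = 0.00215,
so c = arccos(0.00215) = 1.56864 rad.
Distance = R·c = 19337.5 × 1.5686 ≈ 30334 m.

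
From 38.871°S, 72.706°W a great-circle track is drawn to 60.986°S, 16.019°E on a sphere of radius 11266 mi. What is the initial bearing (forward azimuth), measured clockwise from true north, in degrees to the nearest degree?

With φ₁ = -0.6784, φ₂ = -1.0644, Δλ = 1.5485 rad, the forward-azimuth formula gives
θ = atan2( sin Δλ cos φ₂ , cos φ₁ sin φ₂ − sin φ₁ cos φ₂ cos Δλ ) = atan2(0.4849, -0.6741) = 144.27°.
So the initial bearing is 144°.

144°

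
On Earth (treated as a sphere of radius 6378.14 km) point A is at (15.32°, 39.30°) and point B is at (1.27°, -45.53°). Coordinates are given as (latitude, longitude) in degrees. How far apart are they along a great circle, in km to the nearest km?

9426 km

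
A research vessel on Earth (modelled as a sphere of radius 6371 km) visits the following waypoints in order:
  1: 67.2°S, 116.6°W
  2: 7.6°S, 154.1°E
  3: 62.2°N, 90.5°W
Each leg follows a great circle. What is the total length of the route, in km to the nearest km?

21250 km

Leg 1→2: central angle 1.4438 rad, distance 9198.7 km.
Leg 2→3: central angle 1.8916 rad, distance 12051.1 km.
Total: 9198.7 + 12051.1 ≈ 21250 km.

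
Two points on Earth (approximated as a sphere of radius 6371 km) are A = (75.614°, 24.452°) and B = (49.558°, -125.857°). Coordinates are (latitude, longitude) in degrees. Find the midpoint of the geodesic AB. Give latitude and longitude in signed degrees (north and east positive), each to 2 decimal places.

75.42°, -109.99°

The central angle between A and B is δ = 0.9308 rad.
With f = 0.5, the slerp weights are sin((1−f)δ)/sin δ = 0.5595 and sin(fδ)/sin δ = 0.5595.
Weighted sum of the unit vectors: (0.5595)·(0.2262,0.1028,0.9686) + (0.5595)·(-0.3800,-0.5257,0.7611) = (-0.0861, -0.2366, 0.9678).
Converting back: φ = atan2(z, √(x²+y²)) = 75.42°, λ = atan2(y, x) = -109.99°.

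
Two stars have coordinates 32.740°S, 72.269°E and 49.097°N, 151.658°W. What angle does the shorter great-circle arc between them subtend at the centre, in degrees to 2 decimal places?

With latitudes φ₁ = -32.740°, φ₂ = 49.097° and longitude difference Δλ = 136.073°:
Haversine: a = sin²(Δφ/2) + cos φ₁ cos φ₂ sin²(Δλ/2) = 0.4290 + (0.8411)(0.6548)(0.8601) = 0.90272.
Central angle c = 2·arcsin(√a) = 2.50721 rad.
So the angular separation is 143.65°.

143.65°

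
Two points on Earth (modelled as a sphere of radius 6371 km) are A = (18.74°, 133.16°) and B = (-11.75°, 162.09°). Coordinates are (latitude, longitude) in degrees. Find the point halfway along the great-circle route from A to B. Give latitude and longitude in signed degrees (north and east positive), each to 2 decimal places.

The central angle between A and B is δ = 0.7287 rad.
With f = 0.5, the slerp weights are sin((1−f)δ)/sin δ = 0.5351 and sin(fδ)/sin δ = 0.5351.
Weighted sum of the unit vectors: (0.5351)·(-0.6478,0.6908,0.3213) + (0.5351)·(-0.9316,0.3011,-0.2036) = (-0.8452, 0.5308, 0.0629).
Converting back: φ = atan2(z, √(x²+y²)) = 3.61°, λ = atan2(y, x) = 147.87°.

3.61°, 147.87°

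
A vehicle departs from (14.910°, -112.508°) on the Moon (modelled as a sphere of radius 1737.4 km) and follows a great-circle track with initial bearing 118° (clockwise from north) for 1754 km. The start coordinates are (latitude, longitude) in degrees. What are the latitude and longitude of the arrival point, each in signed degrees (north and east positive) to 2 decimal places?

-14.31°, -62.03°

Angular distance δ = d/R = 1754/1737.4 = 1.00955 rad; initial bearing θ = 2.0595 rad.
sin φ₂ = sin φ₁ cos δ + cos φ₁ sin δ cos θ = (0.2573)(0.5322) + (0.9663)(0.8466)(-0.4695) = -0.2471, so φ₂ = -14.31°.
Δλ = atan2(sin θ sin δ cos φ₁, cos δ − sin φ₁ sin φ₂) = atan2(0.7223, 0.5958) = 50.482°.
λ₂ = -112.508° + 50.482° = -62.03°.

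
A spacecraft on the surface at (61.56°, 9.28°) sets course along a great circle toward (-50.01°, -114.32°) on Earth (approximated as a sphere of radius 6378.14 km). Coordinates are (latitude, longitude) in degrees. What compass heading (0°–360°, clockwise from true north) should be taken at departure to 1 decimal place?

264.4°

Δλ = -123.600° = -2.1572 rad.
y = sin Δλ · cos φ₂ = (-0.8329)(0.6427) = -0.5353
x = cos φ₁ sin φ₂ − sin φ₁ cos φ₂ cos Δλ = (0.4762)(-0.7662) − (0.8793)(0.6427)(-0.5534) = -0.0522
θ = atan2(y, x) = -95.56°; adding 360° gives 264.4°.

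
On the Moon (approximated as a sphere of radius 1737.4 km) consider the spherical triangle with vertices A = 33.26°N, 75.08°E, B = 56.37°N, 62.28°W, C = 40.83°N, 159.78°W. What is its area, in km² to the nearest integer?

Side lengths (central angles): a = 1.0591, b = 1.5764, c = 1.4546 rad; semiperimeter s = 2.0450.
By l'Huilier's theorem, tan(E/4) = √[tan(s/2) tan((s−a)/2) tan((s−b)/2) tan((s−c)/2)], giving spherical excess E = 0.9900 rad.
Area = E·R² = 0.9900 × (1737.4)² ≈ 2988366 km².

2988366 km²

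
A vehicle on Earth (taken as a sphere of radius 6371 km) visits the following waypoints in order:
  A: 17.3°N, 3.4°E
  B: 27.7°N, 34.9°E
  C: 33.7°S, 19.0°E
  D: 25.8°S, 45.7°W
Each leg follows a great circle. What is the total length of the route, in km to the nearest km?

16663 km

Leg A→B: central angle 0.5375 rad, distance 3424.3 km.
Leg B→C: central angle 1.1035 rad, distance 7030.1 km.
Leg C→D: central angle 0.9745 rad, distance 6208.5 km.
Total: 3424.3 + 7030.1 + 6208.5 ≈ 16663 km.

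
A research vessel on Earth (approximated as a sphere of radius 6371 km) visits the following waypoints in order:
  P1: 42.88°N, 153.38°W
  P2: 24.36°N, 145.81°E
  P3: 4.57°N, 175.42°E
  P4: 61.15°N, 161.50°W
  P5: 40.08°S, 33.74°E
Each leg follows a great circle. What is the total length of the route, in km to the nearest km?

Leg P1→P2: central angle 0.9195 rad, distance 5858.0 km.
Leg P2→P3: central angle 0.6053 rad, distance 3856.1 km.
Leg P3→P4: central angle 1.0330 rad, distance 6581.0 km.
Leg P4→P5: central angle 2.7393 rad, distance 17452.0 km.
Total: 5858.0 + 3856.1 + 6581.0 + 17452.0 ≈ 33747 km.

33747 km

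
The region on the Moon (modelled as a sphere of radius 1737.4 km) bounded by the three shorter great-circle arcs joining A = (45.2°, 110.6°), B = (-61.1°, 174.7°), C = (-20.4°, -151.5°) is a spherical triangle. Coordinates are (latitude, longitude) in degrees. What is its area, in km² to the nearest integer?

3846886 km²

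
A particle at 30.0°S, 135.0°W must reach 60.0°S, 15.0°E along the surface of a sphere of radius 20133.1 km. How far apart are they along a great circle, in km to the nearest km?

30456 km

Let φ₁ = -0.5236 rad, φ₂ = -1.0472 rad, and Δλ = 2.6180 rad.
cos c = sin φ₁ sin φ₂ + cos φ₁ cos φ₂ cos Δλ = (-0.5000)(-0.8660) + (0.8660)(0.5000)(-0.8660) = 0.05801,
so c = arccos(0.05801) = 1.51275 rad.
Distance = R·c = 20133.1 × 1.5128 ≈ 30456 km.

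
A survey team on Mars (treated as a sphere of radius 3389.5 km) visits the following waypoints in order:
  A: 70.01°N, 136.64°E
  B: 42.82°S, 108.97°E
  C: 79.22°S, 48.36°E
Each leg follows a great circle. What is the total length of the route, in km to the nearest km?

9306 km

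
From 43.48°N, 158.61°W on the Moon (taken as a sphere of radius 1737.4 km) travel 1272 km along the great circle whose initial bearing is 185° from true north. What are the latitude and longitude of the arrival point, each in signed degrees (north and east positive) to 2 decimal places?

Angular distance δ = d/R = 1272/1737.4 = 0.73213 rad; initial bearing θ = 3.2289 rad.
sin φ₂ = sin φ₁ cos δ + cos φ₁ sin δ cos θ = (0.6881)(0.7438) + (0.7256)(0.6685)(-0.9962) = 0.0286, so φ₂ = 1.64°.
Δλ = atan2(sin θ sin δ cos φ₁, cos δ − sin φ₁ sin φ₂) = atan2(-0.0423, 0.7241) = -3.341°.
λ₂ = -158.610° − 3.341° = -161.95°.

1.64°, -161.95°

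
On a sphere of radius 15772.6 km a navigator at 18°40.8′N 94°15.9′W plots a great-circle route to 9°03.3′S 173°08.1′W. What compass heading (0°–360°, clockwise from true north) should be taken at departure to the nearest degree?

258°

Δλ = -78.870° = -1.3765 rad.
y = sin Δλ · cos φ₂ = (-0.9812)(0.9875) = -0.9690
x = cos φ₁ sin φ₂ − sin φ₁ cos φ₂ cos Δλ = (0.9473)(-0.1574) − (0.3203)(0.9875)(0.1930) = -0.2101
θ = atan2(y, x) = -102.24°; adding 360° gives 258°.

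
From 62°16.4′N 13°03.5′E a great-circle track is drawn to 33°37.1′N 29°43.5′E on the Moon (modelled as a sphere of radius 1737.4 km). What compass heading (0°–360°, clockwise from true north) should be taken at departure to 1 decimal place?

Δλ = 16.667° = 0.2909 rad.
y = sin Δλ · cos φ₂ = (0.2868)(0.8327) = 0.2388
x = cos φ₁ sin φ₂ − sin φ₁ cos φ₂ cos Δλ = (0.4653)(0.5537) − (0.8852)(0.8327)(0.9580) = -0.4486
θ = atan2(y, x) = 151.97°, so the bearing is 152.0°.

152.0°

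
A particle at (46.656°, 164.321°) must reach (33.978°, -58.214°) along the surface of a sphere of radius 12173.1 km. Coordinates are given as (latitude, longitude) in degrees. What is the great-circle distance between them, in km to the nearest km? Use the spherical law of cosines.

In radians: φ₁ = 0.8143, φ₂ = 0.5930, Δλ = 137.465° = 2.3992 rad.
cos c = sin φ₁ sin φ₂ + cos φ₁ cos φ₂ cos Δλ = (0.7272)(0.5589) + (0.6864)(0.8293)(-0.7369) = -0.01297,
so c = arccos(-0.01297) = 1.58377 rad.
Distance = R·c = 12173.1 × 1.5838 ≈ 19279 km.

19279 km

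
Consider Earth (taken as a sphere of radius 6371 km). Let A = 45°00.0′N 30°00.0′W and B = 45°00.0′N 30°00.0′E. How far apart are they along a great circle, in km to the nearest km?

4605 km

With latitudes φ₁ = 45.000°, φ₂ = 45.000° and longitude difference Δλ = 60.000°:
cos c = sin φ₁ sin φ₂ + cos φ₁ cos φ₂ cos Δλ = (0.7071)(0.7071) + (0.7071)(0.7071)(0.5000) = 0.75000,
so c = arccos(0.75000) = 0.72273 rad.
Distance = R·c = 6371 × 0.7227 ≈ 4605 km.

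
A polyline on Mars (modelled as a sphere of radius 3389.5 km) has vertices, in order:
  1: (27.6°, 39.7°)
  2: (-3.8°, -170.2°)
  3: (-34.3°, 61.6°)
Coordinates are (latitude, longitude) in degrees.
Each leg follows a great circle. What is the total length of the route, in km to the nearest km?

Leg 1→2: central angle 2.4935 rad, distance 8451.9 km.
Leg 2→3: central angle 2.0628 rad, distance 6991.9 km.
Total: 8451.9 + 6991.9 ≈ 15444 km.

15444 km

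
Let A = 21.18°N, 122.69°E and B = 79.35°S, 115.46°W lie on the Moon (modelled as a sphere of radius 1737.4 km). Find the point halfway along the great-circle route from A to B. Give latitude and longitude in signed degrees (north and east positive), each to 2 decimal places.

-36.19°, 133.34°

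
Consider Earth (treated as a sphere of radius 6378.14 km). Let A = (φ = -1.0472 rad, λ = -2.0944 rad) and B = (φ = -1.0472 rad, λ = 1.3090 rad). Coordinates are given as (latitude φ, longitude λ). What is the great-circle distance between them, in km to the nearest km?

With latitudes φ₁ = -60.000°, φ₂ = -60.000° and longitude difference Δλ = -165.000°:
cos c = sin φ₁ sin φ₂ + cos φ₁ cos φ₂ cos Δλ = (-0.8660)(-0.8660) + (0.5000)(0.5000)(-0.9659) = 0.50852,
so c = arccos(0.50852) = 1.03733 rad.
Distance = R·c = 6378.14 × 1.0373 ≈ 6616 km.

6616 km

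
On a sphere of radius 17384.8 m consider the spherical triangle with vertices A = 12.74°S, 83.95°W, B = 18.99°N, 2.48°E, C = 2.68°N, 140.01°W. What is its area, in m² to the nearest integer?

304531345 m²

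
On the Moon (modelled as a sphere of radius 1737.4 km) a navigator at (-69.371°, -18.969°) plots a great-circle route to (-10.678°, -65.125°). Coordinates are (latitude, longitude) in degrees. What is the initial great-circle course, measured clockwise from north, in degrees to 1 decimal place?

Δλ = -46.156° = -0.8056 rad.
y = sin Δλ · cos φ₂ = (-0.7212)(0.9827) = -0.7087
x = cos φ₁ sin φ₂ − sin φ₁ cos φ₂ cos Δλ = (0.3523)(-0.1853) − (-0.9359)(0.9827)(0.6927) = 0.5718
θ = atan2(y, x) = -51.11°; adding 360° gives 308.9°.

308.9°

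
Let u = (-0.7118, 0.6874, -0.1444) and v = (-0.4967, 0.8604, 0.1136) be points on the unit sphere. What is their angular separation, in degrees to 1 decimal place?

u·v = 0.9286; |u| = 1.0000, |v| = 1.0000.
cos θ = (u·v)/(|u||v|) = 0.9286, so θ = 21.8°.

21.8°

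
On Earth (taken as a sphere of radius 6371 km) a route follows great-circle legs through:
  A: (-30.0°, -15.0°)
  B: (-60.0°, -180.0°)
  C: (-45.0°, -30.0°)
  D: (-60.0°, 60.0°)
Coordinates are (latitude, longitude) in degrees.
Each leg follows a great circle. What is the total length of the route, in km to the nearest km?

Leg A→B: central angle 1.5560 rad, distance 9913.5 km.
Leg B→C: central angle 1.2596 rad, distance 8025.0 km.
Leg C→D: central angle 0.9117 rad, distance 5808.7 km.
Total: 9913.5 + 8025.0 + 5808.7 ≈ 23747 km.

23747 km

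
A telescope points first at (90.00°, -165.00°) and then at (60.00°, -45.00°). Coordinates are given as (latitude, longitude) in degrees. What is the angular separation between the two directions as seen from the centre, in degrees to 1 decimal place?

With latitudes φ₁ = 90.000°, φ₂ = 60.000° and longitude difference Δλ = 120.000°:
cos c = sin φ₁ sin φ₂ + cos φ₁ cos φ₂ cos Δλ = (1.0000)(0.8660) + (0.0000)(0.5000)(-0.5000) = 0.86603,
so c = arccos(0.86603) = 0.52360 rad.
So the angular separation is 30.0°.

30.0°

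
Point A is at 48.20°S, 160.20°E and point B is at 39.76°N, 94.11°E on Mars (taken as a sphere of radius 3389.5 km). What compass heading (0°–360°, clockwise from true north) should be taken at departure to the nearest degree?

313°

Δλ = -66.090° = -1.1535 rad.
y = sin Δλ · cos φ₂ = (-0.9142)(0.7687) = -0.7028
x = cos φ₁ sin φ₂ − sin φ₁ cos φ₂ cos Δλ = (0.6665)(0.6396) − (-0.7455)(0.7687)(0.4053) = 0.6586
θ = atan2(y, x) = -46.86°; adding 360° gives 313°.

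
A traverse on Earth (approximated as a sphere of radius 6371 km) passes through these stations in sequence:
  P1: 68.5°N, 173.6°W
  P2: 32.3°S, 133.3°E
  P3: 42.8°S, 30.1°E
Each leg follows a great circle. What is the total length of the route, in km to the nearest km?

20608 km

Leg P1→P2: central angle 1.8872 rad, distance 12023.5 km.
Leg P2→P3: central angle 1.3475 rad, distance 8585.0 km.
Total: 12023.5 + 8585.0 ≈ 20608 km.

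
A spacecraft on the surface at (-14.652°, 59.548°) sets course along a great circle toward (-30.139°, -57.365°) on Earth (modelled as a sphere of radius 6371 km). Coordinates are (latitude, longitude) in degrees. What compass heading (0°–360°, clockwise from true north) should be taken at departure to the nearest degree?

233°

With φ₁ = -0.2557, φ₂ = -0.5260, Δλ = -2.0405 rad, the forward-azimuth formula gives
θ = atan2( sin Δλ cos φ₂ , cos φ₁ sin φ₂ − sin φ₁ cos φ₂ cos Δλ ) = atan2(-0.7711, -0.5848) = -127.17°.
Adding 360° brings this into [0°, 360°): 233°.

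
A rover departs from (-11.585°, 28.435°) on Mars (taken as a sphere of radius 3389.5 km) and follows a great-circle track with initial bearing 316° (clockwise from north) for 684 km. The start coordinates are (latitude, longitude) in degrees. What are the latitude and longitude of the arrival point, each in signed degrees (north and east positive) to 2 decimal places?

-3.18°, 20.42°

Angular distance δ = d/R = 684/3389.5 = 0.20180 rad; initial bearing θ = 5.5152 rad.
sin φ₂ = sin φ₁ cos δ + cos φ₁ sin δ cos θ = (-0.2008)(0.9797) + (0.9796)(0.2004)(0.7193) = -0.0555, so φ₂ = -3.18°.
Δλ = atan2(sin θ sin δ cos φ₁, cos δ − sin φ₁ sin φ₂) = atan2(-0.1364, 0.9686) = -8.016°.
λ₂ = 28.435° − 8.016° = 20.42°.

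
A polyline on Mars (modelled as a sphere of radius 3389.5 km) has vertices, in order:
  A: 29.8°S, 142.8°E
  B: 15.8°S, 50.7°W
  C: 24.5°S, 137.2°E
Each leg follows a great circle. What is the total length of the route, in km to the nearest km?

16064 km

Leg A→B: central angle 2.3139 rad, distance 7843.0 km.
Leg B→C: central angle 2.4255 rad, distance 8221.1 km.
Total: 7843.0 + 8221.1 ≈ 16064 km.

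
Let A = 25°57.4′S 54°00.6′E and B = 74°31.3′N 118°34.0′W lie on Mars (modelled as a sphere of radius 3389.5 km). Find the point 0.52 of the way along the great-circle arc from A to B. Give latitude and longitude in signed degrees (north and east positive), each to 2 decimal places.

42.24°, 50.71°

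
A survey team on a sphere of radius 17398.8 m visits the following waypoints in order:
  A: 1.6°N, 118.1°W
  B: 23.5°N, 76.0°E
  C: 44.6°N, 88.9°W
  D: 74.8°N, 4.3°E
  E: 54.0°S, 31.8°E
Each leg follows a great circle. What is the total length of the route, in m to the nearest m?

Leg A→B: central angle 2.6424 rad, distance 45973.9 m.
Leg B→C: central angle 1.9288 rad, distance 33559.5 m.
Leg C→D: central angle 0.8404 rad, distance 14621.9 m.
Leg D→E: central angle 2.2705 rad, distance 39504.6 m.
Total: 45973.9 + 33559.5 + 14621.9 + 39504.6 ≈ 133660 m.

133660 m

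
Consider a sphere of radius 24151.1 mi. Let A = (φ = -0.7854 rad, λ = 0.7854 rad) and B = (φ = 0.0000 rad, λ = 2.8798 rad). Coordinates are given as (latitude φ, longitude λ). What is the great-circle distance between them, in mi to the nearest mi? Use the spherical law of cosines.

Let φ₁ = -0.7854 rad, φ₂ = 0.0000 rad, and Δλ = 2.0944 rad.
cos c = sin φ₁ sin φ₂ + cos φ₁ cos φ₂ cos Δλ = (-0.7071)(0.0000) + (0.7071)(1.0000)(-0.5000) = -0.35356,
so c = arccos(-0.35356) = 1.93217 rad.
Distance = R·c = 24151.1 × 1.9322 ≈ 46664 mi.

46664 mi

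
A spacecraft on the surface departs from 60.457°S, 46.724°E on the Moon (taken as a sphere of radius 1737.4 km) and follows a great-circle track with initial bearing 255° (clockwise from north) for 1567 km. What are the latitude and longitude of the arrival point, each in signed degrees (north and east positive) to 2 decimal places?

-39.76°, -33.61°

Angular distance δ = d/R = 1567/1737.4 = 0.90192 rad; initial bearing θ = 4.4506 rad.
sin φ₂ = sin φ₁ cos δ + cos φ₁ sin δ cos θ = (-0.8700)(0.6201) + (0.4931)(0.7845)(-0.2588) = -0.6396, so φ₂ = -39.76°.
Δλ = atan2(sin θ sin δ cos φ₁, cos δ − sin φ₁ sin φ₂) = atan2(-0.3736, 0.0637) = -80.331°.
λ₂ = 46.724° − 80.331° = -33.61°.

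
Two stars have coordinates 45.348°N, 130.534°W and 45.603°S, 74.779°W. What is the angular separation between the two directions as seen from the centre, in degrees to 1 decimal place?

103.4°

Let φ₁ = 0.7915 rad, φ₂ = -0.7959 rad, and Δλ = 0.9731 rad.
cos c = sin φ₁ sin φ₂ + cos φ₁ cos φ₂ cos Δλ = (0.7114)(-0.7145) + (0.7028)(0.6996)(0.5627) = -0.23160,
so c = arccos(-0.23160) = 1.80452 rad.
So the angular separation is 103.4°.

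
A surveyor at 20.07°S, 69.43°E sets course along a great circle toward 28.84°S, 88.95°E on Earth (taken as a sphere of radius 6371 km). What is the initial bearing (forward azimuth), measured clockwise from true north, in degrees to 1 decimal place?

120.1°

With φ₁ = -0.3503, φ₂ = -0.5034, Δλ = 0.3407 rad, the forward-azimuth formula gives
θ = atan2( sin Δλ cos φ₂ , cos φ₁ sin φ₂ − sin φ₁ cos φ₂ cos Δλ ) = atan2(0.2927, -0.1697) = 120.11°.
So the initial bearing is 120.1°.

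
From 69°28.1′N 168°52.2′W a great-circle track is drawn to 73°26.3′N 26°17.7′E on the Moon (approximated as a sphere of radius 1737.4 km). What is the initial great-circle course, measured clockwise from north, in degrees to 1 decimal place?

352.8°

With φ₁ = 1.2125, φ₂ = 1.2817, Δλ = -2.8769 rad, the forward-azimuth formula gives
θ = atan2( sin Δλ cos φ₂ , cos φ₁ sin φ₂ − sin φ₁ cos φ₂ cos Δλ ) = atan2(-0.0746, 0.5938) = -7.16°.
Adding 360° brings this into [0°, 360°): 352.8°.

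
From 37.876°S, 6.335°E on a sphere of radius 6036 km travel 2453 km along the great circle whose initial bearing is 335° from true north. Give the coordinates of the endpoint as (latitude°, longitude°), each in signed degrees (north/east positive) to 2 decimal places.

Angular distance δ = d/R = 2453/6036 = 0.40639 rad; initial bearing θ = 5.8469 rad.
sin φ₂ = sin φ₁ cos δ + cos φ₁ sin δ cos θ = (-0.6140)(0.9186) + (0.7893)(0.3953)(0.9063) = -0.2812, so φ₂ = -16.33°.
Δλ = atan2(sin θ sin δ cos φ₁, cos δ − sin φ₁ sin φ₂) = atan2(-0.1319, 0.7459) = -10.025°.
λ₂ = 6.335° − 10.025° = -3.69°.

-16.33°, -3.69°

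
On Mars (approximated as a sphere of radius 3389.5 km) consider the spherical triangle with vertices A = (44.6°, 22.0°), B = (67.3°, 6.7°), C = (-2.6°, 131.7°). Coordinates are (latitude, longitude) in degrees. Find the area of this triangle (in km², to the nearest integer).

Side lengths (central angles): a = 1.8369, b = 1.8459, c = 0.4207 rad; semiperimeter s = 2.0517.
By l'Huilier's theorem, tan(E/4) = √[tan(s/2) tan((s−a)/2) tan((s−b)/2) tan((s−c)/2)], giving spherical excess E = 0.5552 rad.
Area = E·R² = 0.5552 × (3389.5)² ≈ 6379081 km².

6379081 km²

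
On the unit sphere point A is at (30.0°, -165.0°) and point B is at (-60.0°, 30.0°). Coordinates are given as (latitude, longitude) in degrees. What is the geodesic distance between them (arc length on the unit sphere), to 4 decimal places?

With latitudes φ₁ = 30.000°, φ₂ = -60.000° and longitude difference Δλ = -165.000°:
cos c = sin φ₁ sin φ₂ + cos φ₁ cos φ₂ cos Δλ = (0.5000)(-0.8660) + (0.8660)(0.5000)(-0.9659) = -0.85127,
so c = arccos(-0.85127) = 2.58920 rad.
On the unit sphere the arc length equals the central angle: 2.5892.

2.5892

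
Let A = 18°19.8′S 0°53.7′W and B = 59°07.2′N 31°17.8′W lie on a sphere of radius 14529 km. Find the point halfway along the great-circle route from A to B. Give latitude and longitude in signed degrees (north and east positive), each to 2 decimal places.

21.01°, -11.46°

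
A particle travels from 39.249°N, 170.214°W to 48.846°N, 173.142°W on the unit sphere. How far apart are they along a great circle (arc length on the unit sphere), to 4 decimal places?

0.1714

In radians: φ₁ = 0.6850, φ₂ = 0.8525, Δλ = -2.928° = -0.0511 rad.
cos c = sin φ₁ sin φ₂ + cos φ₁ cos φ₂ cos Δλ = (0.6327)(0.7529) + (0.7744)(0.6581)(0.9987) = 0.98534,
so c = arccos(0.98534) = 0.17144 rad.
On the unit sphere the arc length equals the central angle: 0.1714.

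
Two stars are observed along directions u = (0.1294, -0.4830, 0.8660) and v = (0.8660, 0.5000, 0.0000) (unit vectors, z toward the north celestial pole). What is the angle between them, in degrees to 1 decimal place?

u·v = -0.1294; |u| = 1.0000, |v| = 1.0000.
cos θ = (u·v)/(|u||v|) = -0.1294, so θ = 97.4°.

97.4°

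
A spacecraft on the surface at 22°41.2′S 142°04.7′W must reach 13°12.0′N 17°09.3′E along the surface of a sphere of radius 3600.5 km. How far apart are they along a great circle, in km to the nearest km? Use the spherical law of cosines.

With latitudes φ₁ = -22.687°, φ₂ = 13.200° and longitude difference Δλ = 159.233°:
cos c = sin φ₁ sin φ₂ + cos φ₁ cos φ₂ cos Δλ = (-0.3857)(0.2284) + (0.9226)(0.9736)(-0.9350) = -0.92797,
so c = arccos(-0.92797) = 2.75971 rad.
Distance = R·c = 3600.5 × 2.7597 ≈ 9936 km.

9936 km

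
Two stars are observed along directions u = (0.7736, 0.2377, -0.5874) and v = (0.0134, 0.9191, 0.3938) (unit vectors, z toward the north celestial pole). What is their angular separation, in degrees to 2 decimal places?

u·v = -0.0025; |u| = 1.0000, |v| = 1.0000.
cos θ = (u·v)/(|u||v|) = -0.0025, so θ = 90.14°.

90.14°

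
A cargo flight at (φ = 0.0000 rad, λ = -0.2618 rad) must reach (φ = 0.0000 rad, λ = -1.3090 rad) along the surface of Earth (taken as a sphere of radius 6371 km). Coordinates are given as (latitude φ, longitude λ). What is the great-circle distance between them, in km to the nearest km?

6672 km

With latitudes φ₁ = 0.000°, φ₂ = 0.000° and longitude difference Δλ = -60.000°:
cos c = sin φ₁ sin φ₂ + cos φ₁ cos φ₂ cos Δλ = (0.0000)(0.0000) + (1.0000)(1.0000)(0.5000) = 0.50000,
so c = arccos(0.50000) = 1.04720 rad.
Distance = R·c = 6371 × 1.0472 ≈ 6672 km.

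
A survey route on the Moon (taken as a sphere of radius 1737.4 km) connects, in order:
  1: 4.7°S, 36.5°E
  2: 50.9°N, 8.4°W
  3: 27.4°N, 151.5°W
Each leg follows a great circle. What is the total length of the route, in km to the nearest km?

Leg 1→2: central angle 1.1792 rad, distance 2048.8 km.
Leg 2→3: central angle 1.6615 rad, distance 2886.8 km.
Total: 2048.8 + 2886.8 ≈ 4936 km.

4936 km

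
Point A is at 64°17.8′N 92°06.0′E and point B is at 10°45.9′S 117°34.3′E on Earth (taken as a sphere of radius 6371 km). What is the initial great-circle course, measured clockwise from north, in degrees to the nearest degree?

154°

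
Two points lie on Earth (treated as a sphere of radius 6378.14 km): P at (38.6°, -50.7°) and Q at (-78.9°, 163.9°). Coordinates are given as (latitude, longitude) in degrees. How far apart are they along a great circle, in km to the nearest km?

15295 km

In radians: φ₁ = 0.6737, φ₂ = -1.3771, Δλ = -145.400° = -2.5377 rad.
cos c = sin φ₁ sin φ₂ + cos φ₁ cos φ₂ cos Δλ = (0.6239)(-0.9813) + (0.7815)(0.1925)(-0.8231) = -0.73606,
so c = arccos(-0.73606) = 2.39802 rad.
Distance = R·c = 6378.14 × 2.3980 ≈ 15295 km.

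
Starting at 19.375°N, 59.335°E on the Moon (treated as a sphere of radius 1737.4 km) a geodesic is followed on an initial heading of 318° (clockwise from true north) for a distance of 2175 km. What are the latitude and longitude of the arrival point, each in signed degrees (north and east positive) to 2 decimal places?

50.33°, -25.12°

Angular distance δ = d/R = 2175/1737.4 = 1.25187 rad; initial bearing θ = 5.5501 rad.
sin φ₂ = sin φ₁ cos δ + cos φ₁ sin δ cos θ = (0.3317)(0.3135) + (0.9434)(0.9496)(0.7431) = 0.7697, so φ₂ = 50.33°.
Δλ = atan2(sin θ sin δ cos φ₁, cos δ − sin φ₁ sin φ₂) = atan2(-0.5994, 0.0582) = -84.455°.
λ₂ = 59.335° − 84.455° = -25.12°.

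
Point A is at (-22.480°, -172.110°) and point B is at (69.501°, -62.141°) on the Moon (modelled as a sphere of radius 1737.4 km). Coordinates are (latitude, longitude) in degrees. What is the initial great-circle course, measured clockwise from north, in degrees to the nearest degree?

22°

With φ₁ = -0.3924, φ₂ = 1.2130, Δλ = 1.9193 rad, the forward-azimuth formula gives
θ = atan2( sin Δλ cos φ₂ , cos φ₁ sin φ₂ − sin φ₁ cos φ₂ cos Δλ ) = atan2(0.3291, 0.8198) = 21.88°.
So the initial bearing is 22°.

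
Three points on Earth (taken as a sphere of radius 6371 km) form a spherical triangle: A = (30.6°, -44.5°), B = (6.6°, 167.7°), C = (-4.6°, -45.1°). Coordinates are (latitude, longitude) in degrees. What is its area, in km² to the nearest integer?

63766075 km²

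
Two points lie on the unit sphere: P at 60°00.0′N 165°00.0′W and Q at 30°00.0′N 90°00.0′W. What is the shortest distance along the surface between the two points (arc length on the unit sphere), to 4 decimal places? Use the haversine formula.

0.9943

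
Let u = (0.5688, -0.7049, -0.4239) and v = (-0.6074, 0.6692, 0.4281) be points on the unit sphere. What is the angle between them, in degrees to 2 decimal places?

176.98°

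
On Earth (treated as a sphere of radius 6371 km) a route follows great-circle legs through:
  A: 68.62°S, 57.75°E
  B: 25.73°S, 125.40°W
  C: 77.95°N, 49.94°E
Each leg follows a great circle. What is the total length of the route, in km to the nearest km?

23724 km

Leg A→B: central angle 1.4944 rad, distance 9520.7 km.
Leg B→C: central angle 2.2294 rad, distance 14203.5 km.
Total: 9520.7 + 14203.5 ≈ 23724 km.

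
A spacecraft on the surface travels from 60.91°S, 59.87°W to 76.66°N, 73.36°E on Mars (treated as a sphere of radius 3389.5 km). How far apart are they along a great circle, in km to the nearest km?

9346 km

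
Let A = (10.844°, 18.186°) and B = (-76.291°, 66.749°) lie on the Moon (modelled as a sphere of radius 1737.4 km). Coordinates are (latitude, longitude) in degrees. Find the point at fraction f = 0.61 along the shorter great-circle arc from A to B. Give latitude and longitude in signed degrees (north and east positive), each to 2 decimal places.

Central angle δ = 1.5995 rad. Interpolating on the sphere with fraction f = 0.61:
P = [sin((1−f)δ)·A + sin(fδ)·B] / sin δ = 0.5844·A + 0.8284·B in Cartesian coordinates,
giving P = (0.6228, 0.3595, -0.6949), i.e. latitude -44.02°, longitude 30.00°.

-44.02°, 30.00°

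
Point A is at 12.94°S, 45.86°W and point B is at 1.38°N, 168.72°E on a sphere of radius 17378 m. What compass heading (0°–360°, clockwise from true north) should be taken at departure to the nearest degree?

254°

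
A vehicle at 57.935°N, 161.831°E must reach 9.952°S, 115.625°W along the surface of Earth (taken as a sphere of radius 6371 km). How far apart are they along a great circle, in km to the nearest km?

10509 km

Let φ₁ = 1.0112 rad, φ₂ = -0.1737 rad, and Δλ = 1.4407 rad.
cos c = sin φ₁ sin φ₂ + cos φ₁ cos φ₂ cos Δλ = (0.8474)(-0.1728) + (0.5309)(0.9850)(0.1298) = -0.07861,
so c = arccos(-0.07861) = 1.64948 rad.
Distance = R·c = 6371 × 1.6495 ≈ 10509 km.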